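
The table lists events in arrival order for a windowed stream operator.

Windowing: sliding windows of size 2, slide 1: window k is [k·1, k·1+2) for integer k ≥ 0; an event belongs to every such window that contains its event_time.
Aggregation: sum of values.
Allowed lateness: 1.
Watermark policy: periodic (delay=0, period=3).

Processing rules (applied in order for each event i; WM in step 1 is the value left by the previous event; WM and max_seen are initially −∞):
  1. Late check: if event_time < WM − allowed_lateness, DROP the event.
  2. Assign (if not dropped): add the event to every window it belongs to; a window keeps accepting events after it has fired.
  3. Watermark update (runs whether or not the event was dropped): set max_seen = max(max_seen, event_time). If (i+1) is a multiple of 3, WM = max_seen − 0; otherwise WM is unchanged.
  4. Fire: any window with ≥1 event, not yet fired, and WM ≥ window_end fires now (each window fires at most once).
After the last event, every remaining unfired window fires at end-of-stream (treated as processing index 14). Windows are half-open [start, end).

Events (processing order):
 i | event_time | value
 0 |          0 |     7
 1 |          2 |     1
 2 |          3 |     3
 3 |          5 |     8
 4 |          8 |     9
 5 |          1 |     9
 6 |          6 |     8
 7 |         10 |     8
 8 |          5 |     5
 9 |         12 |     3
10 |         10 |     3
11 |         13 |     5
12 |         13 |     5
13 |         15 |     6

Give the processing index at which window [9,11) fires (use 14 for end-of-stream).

i=0 t=0 v=7: → [0,2); WM=−∞
i=1 t=2 v=1: → [2,4),[1,3); WM=−∞
i=2 t=3 v=3: → [3,5),[2,4); WM=3; [0,2) fires=7 [1,3) fires=1
i=3 t=5 v=8: → [5,7),[4,6); WM=3
i=4 t=8 v=9: → [8,10),[7,9); WM=3
i=5 t=1 v=9: DROP (t<3-1); WM=8; [2,4) fires=4 [3,5) fires=3 [4,6) fires=8 [5,7) fires=8
i=6 t=6 v=8: DROP (t<8-1); WM=8
i=7 t=10 v=8: → [10,12),[9,11); WM=8
i=8 t=5 v=5: DROP (t<8-1); WM=10; [7,9) fires=9 [8,10) fires=9
i=9 t=12 v=3: → [12,14),[11,13); WM=10
i=10 t=10 v=3: → [10,12),[9,11); WM=10
i=11 t=13 v=5: → [13,15),[12,14); WM=13; [9,11) fires=11 [10,12) fires=11 [11,13) fires=3
i=12 t=13 v=5: → [13,15),[12,14); WM=13
i=13 t=15 v=6: → [15,17),[14,16); WM=13

11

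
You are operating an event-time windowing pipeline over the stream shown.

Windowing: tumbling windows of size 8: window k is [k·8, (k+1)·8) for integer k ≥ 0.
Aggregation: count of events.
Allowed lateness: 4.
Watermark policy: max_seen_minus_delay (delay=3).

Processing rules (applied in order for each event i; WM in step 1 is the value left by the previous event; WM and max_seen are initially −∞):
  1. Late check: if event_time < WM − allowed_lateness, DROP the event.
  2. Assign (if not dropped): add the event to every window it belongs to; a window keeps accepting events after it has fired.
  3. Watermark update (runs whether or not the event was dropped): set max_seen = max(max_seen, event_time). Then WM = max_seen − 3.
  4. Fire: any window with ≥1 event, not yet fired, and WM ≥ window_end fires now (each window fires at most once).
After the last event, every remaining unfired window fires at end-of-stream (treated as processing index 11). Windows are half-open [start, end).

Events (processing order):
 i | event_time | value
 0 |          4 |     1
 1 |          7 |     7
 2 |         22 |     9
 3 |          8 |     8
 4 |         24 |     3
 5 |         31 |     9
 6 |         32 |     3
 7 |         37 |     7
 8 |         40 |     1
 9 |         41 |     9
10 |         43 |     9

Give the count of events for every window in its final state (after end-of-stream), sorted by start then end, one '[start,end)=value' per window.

i=0 t=4 v=1: → [0,8); WM=1
i=1 t=7 v=7: → [0,8); WM=4
i=2 t=22 v=9: → [16,24); WM=19; [0,8) fires=2
i=3 t=8 v=8: DROP (t<19-4); WM=19
i=4 t=24 v=3: → [24,32); WM=21
i=5 t=31 v=9: → [24,32); WM=28; [16,24) fires=1
i=6 t=32 v=3: → [32,40); WM=29
i=7 t=37 v=7: → [32,40); WM=34; [24,32) fires=2
i=8 t=40 v=1: → [40,48); WM=37
i=9 t=41 v=9: → [40,48); WM=38
i=10 t=43 v=9: → [40,48); WM=40; [32,40) fires=2

[0,8)=2 [16,24)=1 [24,32)=2 [32,40)=2 [40,48)=3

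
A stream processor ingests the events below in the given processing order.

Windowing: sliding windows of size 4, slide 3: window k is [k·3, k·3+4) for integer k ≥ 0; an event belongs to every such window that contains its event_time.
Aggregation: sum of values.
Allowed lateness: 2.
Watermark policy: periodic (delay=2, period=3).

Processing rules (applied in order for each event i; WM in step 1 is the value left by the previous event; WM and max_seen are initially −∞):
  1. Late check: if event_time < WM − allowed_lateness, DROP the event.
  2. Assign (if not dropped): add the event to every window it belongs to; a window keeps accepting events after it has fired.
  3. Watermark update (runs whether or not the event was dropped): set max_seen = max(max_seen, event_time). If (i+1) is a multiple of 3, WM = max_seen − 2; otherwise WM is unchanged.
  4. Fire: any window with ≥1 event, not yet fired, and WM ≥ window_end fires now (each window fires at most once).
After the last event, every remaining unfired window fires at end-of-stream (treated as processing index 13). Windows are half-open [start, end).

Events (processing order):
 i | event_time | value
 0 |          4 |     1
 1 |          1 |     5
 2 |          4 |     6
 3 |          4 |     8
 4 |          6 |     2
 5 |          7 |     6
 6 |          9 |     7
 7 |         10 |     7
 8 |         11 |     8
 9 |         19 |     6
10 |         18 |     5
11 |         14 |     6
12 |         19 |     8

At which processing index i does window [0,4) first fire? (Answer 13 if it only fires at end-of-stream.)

i=0 t=4 v=1: → [3,7); WM=−∞
i=1 t=1 v=5: → [0,4); WM=−∞
i=2 t=4 v=6: → [3,7); WM=2
i=3 t=4 v=8: → [3,7); WM=2
i=4 t=6 v=2: → [6,10),[3,7); WM=2
i=5 t=7 v=6: → [6,10); WM=5; [0,4) fires=5
i=6 t=9 v=7: → [9,13),[6,10); WM=5
i=7 t=10 v=7: → [9,13); WM=5
i=8 t=11 v=8: → [9,13); WM=9; [3,7) fires=17
i=9 t=19 v=6: → [18,22); WM=9
i=10 t=18 v=5: → [18,22),[15,19); WM=9
i=11 t=14 v=6: → [12,16); WM=17; [6,10) fires=15 [9,13) fires=22 [12,16) fires=6
i=12 t=19 v=8: → [18,22); WM=17

5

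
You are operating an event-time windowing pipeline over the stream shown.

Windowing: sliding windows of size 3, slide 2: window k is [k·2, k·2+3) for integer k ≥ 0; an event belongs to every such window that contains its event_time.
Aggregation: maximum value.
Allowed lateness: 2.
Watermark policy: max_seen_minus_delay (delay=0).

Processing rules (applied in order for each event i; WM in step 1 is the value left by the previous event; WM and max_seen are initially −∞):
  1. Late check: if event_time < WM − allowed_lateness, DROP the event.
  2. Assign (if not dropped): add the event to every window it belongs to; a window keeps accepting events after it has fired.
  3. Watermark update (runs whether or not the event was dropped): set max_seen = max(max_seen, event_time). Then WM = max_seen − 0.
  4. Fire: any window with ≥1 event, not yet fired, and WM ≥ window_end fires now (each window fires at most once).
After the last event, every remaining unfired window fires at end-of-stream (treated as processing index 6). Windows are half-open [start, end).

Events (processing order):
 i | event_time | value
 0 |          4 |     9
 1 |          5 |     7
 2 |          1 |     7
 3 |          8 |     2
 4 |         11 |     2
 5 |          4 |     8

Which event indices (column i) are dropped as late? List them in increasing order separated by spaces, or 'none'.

i=0 t=4 v=9: → [4,7),[2,5); WM=4
i=1 t=5 v=7: → [4,7); WM=5; [2,5) fires=9
i=2 t=1 v=7: DROP (t<5-2); WM=5
i=3 t=8 v=2: → [8,11),[6,9); WM=8; [4,7) fires=9
i=4 t=11 v=2: → [10,13); WM=11; [6,9) fires=2 [8,11) fires=2
i=5 t=4 v=8: DROP (t<11-2); WM=11

2 5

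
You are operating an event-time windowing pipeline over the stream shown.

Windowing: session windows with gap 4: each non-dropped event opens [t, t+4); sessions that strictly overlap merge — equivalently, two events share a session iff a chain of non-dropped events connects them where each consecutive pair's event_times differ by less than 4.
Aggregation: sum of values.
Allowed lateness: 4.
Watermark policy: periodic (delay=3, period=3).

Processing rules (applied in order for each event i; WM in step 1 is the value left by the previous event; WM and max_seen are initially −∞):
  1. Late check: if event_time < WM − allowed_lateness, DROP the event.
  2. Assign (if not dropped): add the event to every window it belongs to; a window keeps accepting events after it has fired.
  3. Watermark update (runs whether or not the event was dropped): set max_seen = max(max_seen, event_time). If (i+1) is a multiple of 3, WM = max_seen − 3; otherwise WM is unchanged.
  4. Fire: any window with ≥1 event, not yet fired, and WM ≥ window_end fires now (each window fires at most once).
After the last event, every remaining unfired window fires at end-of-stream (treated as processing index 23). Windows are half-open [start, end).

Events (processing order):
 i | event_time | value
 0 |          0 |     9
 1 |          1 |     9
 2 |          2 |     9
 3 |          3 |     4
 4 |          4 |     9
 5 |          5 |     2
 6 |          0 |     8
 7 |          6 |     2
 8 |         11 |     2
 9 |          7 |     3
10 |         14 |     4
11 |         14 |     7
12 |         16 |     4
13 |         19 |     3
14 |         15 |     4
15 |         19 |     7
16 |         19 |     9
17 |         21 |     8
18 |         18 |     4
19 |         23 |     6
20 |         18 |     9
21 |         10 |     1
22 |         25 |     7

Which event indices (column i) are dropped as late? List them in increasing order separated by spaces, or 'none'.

21

i=0 t=0 v=9: → [0,4); WM=−∞
i=1 t=1 v=9: → [0,5); WM=−∞
i=2 t=2 v=9: → [0,6); WM=-1
i=3 t=3 v=4: → [0,7); WM=-1
i=4 t=4 v=9: → [0,8); WM=-1
i=5 t=5 v=2: → [0,9); WM=2
i=6 t=0 v=8: → [0,9); WM=2
i=7 t=6 v=2: → [0,10); WM=2
i=8 t=11 v=2: → [11,15); WM=8
i=9 t=7 v=3: → [0,11); WM=8
i=10 t=14 v=4: → [11,18); WM=8
i=11 t=14 v=7: → [11,18); WM=11
i=12 t=16 v=4: → [11,20); WM=11
i=13 t=19 v=3: → [11,23); WM=11
i=14 t=15 v=4: → [11,23); WM=16
i=15 t=19 v=7: → [11,23); WM=16
i=16 t=19 v=9: → [11,23); WM=16
i=17 t=21 v=8: → [11,25); WM=18
i=18 t=18 v=4: → [11,25); WM=18
i=19 t=23 v=6: → [11,27); WM=18
i=20 t=18 v=9: → [11,27); WM=20
i=21 t=10 v=1: DROP (t<20-4); WM=20
i=22 t=25 v=7: → [11,29); WM=20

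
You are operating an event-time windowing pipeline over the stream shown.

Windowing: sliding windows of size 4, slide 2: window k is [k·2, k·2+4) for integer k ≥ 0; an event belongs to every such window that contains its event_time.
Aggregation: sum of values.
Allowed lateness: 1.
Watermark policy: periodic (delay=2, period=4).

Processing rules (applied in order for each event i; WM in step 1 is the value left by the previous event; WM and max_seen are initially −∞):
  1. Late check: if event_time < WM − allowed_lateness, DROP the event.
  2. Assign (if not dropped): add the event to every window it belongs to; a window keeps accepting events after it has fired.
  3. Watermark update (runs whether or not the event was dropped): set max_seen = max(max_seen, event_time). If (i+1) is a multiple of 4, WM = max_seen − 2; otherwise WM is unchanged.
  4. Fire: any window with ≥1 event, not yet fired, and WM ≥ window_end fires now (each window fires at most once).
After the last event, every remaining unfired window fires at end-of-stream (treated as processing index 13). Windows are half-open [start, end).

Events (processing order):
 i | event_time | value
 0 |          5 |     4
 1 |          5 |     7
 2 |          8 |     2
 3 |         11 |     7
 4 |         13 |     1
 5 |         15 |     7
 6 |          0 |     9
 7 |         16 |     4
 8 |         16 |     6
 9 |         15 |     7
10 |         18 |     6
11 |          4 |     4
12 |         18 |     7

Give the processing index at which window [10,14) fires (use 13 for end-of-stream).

7

i=0 t=5 v=4: → [4,8),[2,6); WM=−∞
i=1 t=5 v=7: → [4,8),[2,6); WM=−∞
i=2 t=8 v=2: → [8,12),[6,10); WM=−∞
i=3 t=11 v=7: → [10,14),[8,12); WM=9; [2,6) fires=11 [4,8) fires=11
i=4 t=13 v=1: → [12,16),[10,14); WM=9
i=5 t=15 v=7: → [14,18),[12,16); WM=9
i=6 t=0 v=9: DROP (t<9-1); WM=9
i=7 t=16 v=4: → [16,20),[14,18); WM=14; [6,10) fires=2 [8,12) fires=9 [10,14) fires=8
i=8 t=16 v=6: → [16,20),[14,18); WM=14
i=9 t=15 v=7: → [14,18),[12,16); WM=14
i=10 t=18 v=6: → [18,22),[16,20); WM=14
i=11 t=4 v=4: DROP (t<14-1); WM=16; [12,16) fires=15
i=12 t=18 v=7: → [18,22),[16,20); WM=16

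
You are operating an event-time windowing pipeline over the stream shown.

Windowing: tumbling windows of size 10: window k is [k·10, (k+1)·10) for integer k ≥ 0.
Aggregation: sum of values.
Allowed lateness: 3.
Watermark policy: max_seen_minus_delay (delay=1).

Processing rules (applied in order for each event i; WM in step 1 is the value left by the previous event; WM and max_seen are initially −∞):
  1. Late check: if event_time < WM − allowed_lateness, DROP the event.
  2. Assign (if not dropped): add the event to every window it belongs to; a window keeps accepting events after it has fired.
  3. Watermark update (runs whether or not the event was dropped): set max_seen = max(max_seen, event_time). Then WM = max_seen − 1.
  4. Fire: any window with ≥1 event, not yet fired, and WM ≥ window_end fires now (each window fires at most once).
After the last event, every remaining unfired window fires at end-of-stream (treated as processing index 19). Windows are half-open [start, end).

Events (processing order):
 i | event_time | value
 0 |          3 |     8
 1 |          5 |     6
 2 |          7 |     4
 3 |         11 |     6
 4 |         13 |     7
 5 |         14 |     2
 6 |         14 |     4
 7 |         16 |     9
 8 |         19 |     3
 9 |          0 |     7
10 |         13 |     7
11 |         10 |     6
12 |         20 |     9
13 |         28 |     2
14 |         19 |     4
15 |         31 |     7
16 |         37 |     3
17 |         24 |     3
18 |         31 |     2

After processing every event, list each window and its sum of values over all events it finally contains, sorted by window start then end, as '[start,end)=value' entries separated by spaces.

[0,10)=18 [10,20)=31 [20,30)=11 [30,40)=10

i=0 t=3 v=8: → [0,10); WM=2
i=1 t=5 v=6: → [0,10); WM=4
i=2 t=7 v=4: → [0,10); WM=6
i=3 t=11 v=6: → [10,20); WM=10; [0,10) fires=18
i=4 t=13 v=7: → [10,20); WM=12
i=5 t=14 v=2: → [10,20); WM=13
i=6 t=14 v=4: → [10,20); WM=13
i=7 t=16 v=9: → [10,20); WM=15
i=8 t=19 v=3: → [10,20); WM=18
i=9 t=0 v=7: DROP (t<18-3); WM=18
i=10 t=13 v=7: DROP (t<18-3); WM=18
i=11 t=10 v=6: DROP (t<18-3); WM=18
i=12 t=20 v=9: → [20,30); WM=19
i=13 t=28 v=2: → [20,30); WM=27; [10,20) fires=31
i=14 t=19 v=4: DROP (t<27-3); WM=27
i=15 t=31 v=7: → [30,40); WM=30; [20,30) fires=11
i=16 t=37 v=3: → [30,40); WM=36
i=17 t=24 v=3: DROP (t<36-3); WM=36
i=18 t=31 v=2: DROP (t<36-3); WM=36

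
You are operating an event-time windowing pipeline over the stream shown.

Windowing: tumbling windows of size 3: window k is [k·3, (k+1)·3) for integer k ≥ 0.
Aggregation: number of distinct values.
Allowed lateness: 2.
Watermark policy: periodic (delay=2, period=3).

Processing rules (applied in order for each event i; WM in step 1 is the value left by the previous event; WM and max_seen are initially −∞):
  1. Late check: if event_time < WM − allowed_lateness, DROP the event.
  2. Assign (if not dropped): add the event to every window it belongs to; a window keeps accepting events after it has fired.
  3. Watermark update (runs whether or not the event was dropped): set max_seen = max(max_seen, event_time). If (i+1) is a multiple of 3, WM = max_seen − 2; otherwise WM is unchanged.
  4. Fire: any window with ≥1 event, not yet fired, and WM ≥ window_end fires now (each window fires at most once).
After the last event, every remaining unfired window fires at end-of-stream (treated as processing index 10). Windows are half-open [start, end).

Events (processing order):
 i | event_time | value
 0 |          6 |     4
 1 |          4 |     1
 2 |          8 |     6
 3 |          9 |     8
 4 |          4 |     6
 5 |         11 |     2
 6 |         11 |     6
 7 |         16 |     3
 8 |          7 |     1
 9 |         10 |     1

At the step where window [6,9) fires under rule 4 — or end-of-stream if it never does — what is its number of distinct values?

i=0 t=6 v=4: → [6,9); WM=−∞
i=1 t=4 v=1: → [3,6); WM=−∞
i=2 t=8 v=6: → [6,9); WM=6; [3,6) fires=1
i=3 t=9 v=8: → [9,12); WM=6
i=4 t=4 v=6: → [3,6); WM=6
i=5 t=11 v=2: → [9,12); WM=9; [6,9) fires=2
i=6 t=11 v=6: → [9,12); WM=9
i=7 t=16 v=3: → [15,18); WM=9
i=8 t=7 v=1: → [6,9); WM=14; [9,12) fires=3
i=9 t=10 v=1: DROP (t<14-2); WM=14

2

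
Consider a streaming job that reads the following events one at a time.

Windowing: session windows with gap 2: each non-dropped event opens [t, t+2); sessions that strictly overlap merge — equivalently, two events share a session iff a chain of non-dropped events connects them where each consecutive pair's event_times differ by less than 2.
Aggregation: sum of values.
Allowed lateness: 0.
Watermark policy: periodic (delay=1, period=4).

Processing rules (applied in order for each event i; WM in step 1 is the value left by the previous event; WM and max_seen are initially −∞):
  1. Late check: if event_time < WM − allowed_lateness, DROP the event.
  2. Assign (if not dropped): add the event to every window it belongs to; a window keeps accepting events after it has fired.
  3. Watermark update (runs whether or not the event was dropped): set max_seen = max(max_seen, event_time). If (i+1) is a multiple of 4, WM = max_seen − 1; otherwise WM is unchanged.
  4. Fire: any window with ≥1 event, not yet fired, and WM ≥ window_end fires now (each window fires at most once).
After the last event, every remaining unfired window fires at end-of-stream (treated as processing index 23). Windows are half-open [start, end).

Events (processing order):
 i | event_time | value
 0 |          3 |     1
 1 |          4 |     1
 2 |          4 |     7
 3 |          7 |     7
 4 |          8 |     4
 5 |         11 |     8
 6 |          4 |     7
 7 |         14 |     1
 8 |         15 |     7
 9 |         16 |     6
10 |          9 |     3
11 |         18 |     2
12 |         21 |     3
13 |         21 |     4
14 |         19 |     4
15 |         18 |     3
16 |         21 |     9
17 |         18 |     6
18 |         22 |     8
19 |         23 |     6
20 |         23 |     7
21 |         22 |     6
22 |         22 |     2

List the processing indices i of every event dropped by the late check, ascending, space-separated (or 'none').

i=0 t=3 v=1: → [3,5); WM=−∞
i=1 t=4 v=1: → [3,6); WM=−∞
i=2 t=4 v=7: → [3,6); WM=−∞
i=3 t=7 v=7: → [7,9); WM=6
i=4 t=8 v=4: → [7,10); WM=6
i=5 t=11 v=8: → [11,13); WM=6
i=6 t=4 v=7: DROP (t<6-0); WM=6
i=7 t=14 v=1: → [14,16); WM=13
i=8 t=15 v=7: → [14,17); WM=13
i=9 t=16 v=6: → [14,18); WM=13
i=10 t=9 v=3: DROP (t<13-0); WM=13
i=11 t=18 v=2: → [18,20); WM=17
i=12 t=21 v=3: → [21,23); WM=17
i=13 t=21 v=4: → [21,23); WM=17
i=14 t=19 v=4: → [18,21); WM=17
i=15 t=18 v=3: → [18,21); WM=20
i=16 t=21 v=9: → [21,23); WM=20
i=17 t=18 v=6: DROP (t<20-0); WM=20
i=18 t=22 v=8: → [21,24); WM=20
i=19 t=23 v=6: → [21,25); WM=22
i=20 t=23 v=7: → [21,25); WM=22
i=21 t=22 v=6: → [21,25); WM=22
i=22 t=22 v=2: → [21,25); WM=22

6 10 17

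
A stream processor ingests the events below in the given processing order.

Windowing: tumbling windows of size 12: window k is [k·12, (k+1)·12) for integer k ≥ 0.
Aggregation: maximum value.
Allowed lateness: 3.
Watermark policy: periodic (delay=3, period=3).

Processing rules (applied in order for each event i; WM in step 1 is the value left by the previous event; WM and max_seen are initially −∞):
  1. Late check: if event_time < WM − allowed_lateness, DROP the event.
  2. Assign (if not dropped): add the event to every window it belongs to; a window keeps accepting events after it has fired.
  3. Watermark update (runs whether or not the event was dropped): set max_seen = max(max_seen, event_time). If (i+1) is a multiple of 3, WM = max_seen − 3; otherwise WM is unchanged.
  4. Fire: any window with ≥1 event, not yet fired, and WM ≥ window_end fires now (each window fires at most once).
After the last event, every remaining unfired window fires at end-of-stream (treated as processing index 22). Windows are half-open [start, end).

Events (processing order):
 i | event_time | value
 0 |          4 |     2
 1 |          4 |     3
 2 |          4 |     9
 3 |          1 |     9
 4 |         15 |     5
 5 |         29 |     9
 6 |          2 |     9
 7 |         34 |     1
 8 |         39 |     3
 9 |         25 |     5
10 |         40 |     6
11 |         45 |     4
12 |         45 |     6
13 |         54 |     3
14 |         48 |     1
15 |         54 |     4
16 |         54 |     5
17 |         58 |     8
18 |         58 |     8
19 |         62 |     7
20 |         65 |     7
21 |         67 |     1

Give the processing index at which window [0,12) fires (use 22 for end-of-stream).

i=0 t=4 v=2: → [0,12); WM=−∞
i=1 t=4 v=3: → [0,12); WM=−∞
i=2 t=4 v=9: → [0,12); WM=1
i=3 t=1 v=9: → [0,12); WM=1
i=4 t=15 v=5: → [12,24); WM=1
i=5 t=29 v=9: → [24,36); WM=26; [0,12) fires=9 [12,24) fires=5
i=6 t=2 v=9: DROP (t<26-3); WM=26
i=7 t=34 v=1: → [24,36); WM=26
i=8 t=39 v=3: → [36,48); WM=36; [24,36) fires=9
i=9 t=25 v=5: DROP (t<36-3); WM=36
i=10 t=40 v=6: → [36,48); WM=36
i=11 t=45 v=4: → [36,48); WM=42
i=12 t=45 v=6: → [36,48); WM=42
i=13 t=54 v=3: → [48,60); WM=42
i=14 t=48 v=1: → [48,60); WM=51; [36,48) fires=6
i=15 t=54 v=4: → [48,60); WM=51
i=16 t=54 v=5: → [48,60); WM=51
i=17 t=58 v=8: → [48,60); WM=55
i=18 t=58 v=8: → [48,60); WM=55
i=19 t=62 v=7: → [60,72); WM=55
i=20 t=65 v=7: → [60,72); WM=62; [48,60) fires=8
i=21 t=67 v=1: → [60,72); WM=62

5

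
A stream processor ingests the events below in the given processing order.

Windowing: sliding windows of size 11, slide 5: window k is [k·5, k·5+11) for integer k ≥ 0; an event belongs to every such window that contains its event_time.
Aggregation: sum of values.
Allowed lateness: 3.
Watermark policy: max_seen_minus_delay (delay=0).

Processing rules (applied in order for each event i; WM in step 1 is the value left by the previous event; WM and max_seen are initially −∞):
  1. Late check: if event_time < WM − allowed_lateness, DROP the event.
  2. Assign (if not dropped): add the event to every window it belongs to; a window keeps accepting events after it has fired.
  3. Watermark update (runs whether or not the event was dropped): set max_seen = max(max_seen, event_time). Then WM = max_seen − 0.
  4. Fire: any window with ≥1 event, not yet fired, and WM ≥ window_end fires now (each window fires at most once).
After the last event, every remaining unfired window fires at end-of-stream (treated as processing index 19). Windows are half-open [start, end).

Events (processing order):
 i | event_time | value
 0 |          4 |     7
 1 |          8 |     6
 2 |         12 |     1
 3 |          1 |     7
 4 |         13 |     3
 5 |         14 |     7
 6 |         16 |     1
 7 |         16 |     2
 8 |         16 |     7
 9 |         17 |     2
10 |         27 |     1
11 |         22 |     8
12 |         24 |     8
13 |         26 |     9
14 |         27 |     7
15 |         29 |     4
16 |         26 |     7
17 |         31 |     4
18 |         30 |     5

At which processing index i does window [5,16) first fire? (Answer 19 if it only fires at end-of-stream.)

6

i=0 t=4 v=7: → [0,11); WM=4
i=1 t=8 v=6: → [5,16),[0,11); WM=8
i=2 t=12 v=1: → [10,21),[5,16); WM=12; [0,11) fires=13
i=3 t=1 v=7: DROP (t<12-3); WM=12
i=4 t=13 v=3: → [10,21),[5,16); WM=13
i=5 t=14 v=7: → [10,21),[5,16); WM=14
i=6 t=16 v=1: → [15,26),[10,21); WM=16; [5,16) fires=17
i=7 t=16 v=2: → [15,26),[10,21); WM=16
i=8 t=16 v=7: → [15,26),[10,21); WM=16
i=9 t=17 v=2: → [15,26),[10,21); WM=17
i=10 t=27 v=1: → [25,36),[20,31); WM=27; [10,21) fires=23 [15,26) fires=12
i=11 t=22 v=8: DROP (t<27-3); WM=27
i=12 t=24 v=8: → [20,31),[15,26); WM=27
i=13 t=26 v=9: → [25,36),[20,31); WM=27
i=14 t=27 v=7: → [25,36),[20,31); WM=27
i=15 t=29 v=4: → [25,36),[20,31); WM=29
i=16 t=26 v=7: → [25,36),[20,31); WM=29
i=17 t=31 v=4: → [30,41),[25,36); WM=31; [20,31) fires=36
i=18 t=30 v=5: → [30,41),[25,36),[20,31); WM=31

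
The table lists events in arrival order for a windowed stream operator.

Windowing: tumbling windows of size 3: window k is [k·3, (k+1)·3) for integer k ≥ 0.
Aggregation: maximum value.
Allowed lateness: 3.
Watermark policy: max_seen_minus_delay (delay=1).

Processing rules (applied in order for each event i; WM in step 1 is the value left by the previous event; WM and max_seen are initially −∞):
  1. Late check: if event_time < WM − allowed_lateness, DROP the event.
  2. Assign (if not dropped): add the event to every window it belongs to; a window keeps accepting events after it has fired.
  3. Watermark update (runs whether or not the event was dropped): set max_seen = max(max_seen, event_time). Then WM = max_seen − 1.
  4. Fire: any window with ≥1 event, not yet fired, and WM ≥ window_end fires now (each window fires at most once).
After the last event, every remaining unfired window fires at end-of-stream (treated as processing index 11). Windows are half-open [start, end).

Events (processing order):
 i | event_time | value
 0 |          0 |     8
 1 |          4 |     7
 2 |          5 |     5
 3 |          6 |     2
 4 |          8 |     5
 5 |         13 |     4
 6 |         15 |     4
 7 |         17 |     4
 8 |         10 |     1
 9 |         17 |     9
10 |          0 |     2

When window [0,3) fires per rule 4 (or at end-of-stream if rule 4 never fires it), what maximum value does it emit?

i=0 t=0 v=8: → [0,3); WM=-1
i=1 t=4 v=7: → [3,6); WM=3; [0,3) fires=8
i=2 t=5 v=5: → [3,6); WM=4
i=3 t=6 v=2: → [6,9); WM=5
i=4 t=8 v=5: → [6,9); WM=7; [3,6) fires=7
i=5 t=13 v=4: → [12,15); WM=12; [6,9) fires=5
i=6 t=15 v=4: → [15,18); WM=14
i=7 t=17 v=4: → [15,18); WM=16; [12,15) fires=4
i=8 t=10 v=1: DROP (t<16-3); WM=16
i=9 t=17 v=9: → [15,18); WM=16
i=10 t=0 v=2: DROP (t<16-3); WM=16

8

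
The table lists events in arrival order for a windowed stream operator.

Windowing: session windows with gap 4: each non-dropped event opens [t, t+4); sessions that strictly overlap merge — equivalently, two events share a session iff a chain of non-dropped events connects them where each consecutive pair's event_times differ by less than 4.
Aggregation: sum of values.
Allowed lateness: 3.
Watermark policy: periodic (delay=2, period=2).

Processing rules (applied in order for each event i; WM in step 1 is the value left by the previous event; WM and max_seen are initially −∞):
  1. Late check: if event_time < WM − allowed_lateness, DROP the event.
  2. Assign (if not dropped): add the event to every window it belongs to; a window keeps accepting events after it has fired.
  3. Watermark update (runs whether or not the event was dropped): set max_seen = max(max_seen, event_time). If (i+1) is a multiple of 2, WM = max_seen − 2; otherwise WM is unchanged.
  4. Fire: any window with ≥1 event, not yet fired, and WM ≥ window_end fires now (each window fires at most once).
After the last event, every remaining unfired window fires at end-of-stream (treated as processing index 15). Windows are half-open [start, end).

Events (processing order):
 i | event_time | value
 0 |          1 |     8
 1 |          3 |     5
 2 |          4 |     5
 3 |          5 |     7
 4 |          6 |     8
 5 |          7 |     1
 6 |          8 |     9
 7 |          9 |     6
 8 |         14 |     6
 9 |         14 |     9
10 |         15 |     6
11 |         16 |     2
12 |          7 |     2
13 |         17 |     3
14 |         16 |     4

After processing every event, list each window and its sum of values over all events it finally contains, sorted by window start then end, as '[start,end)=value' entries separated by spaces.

i=0 t=1 v=8: → [1,5); WM=−∞
i=1 t=3 v=5: → [1,7); WM=1
i=2 t=4 v=5: → [1,8); WM=1
i=3 t=5 v=7: → [1,9); WM=3
i=4 t=6 v=8: → [1,10); WM=3
i=5 t=7 v=1: → [1,11); WM=5
i=6 t=8 v=9: → [1,12); WM=5
i=7 t=9 v=6: → [1,13); WM=7
i=8 t=14 v=6: → [14,18); WM=7
i=9 t=14 v=9: → [14,18); WM=12
i=10 t=15 v=6: → [14,19); WM=12
i=11 t=16 v=2: → [14,20); WM=14
i=12 t=7 v=2: DROP (t<14-3); WM=14
i=13 t=17 v=3: → [14,21); WM=15
i=14 t=16 v=4: → [14,21); WM=15

[1,13)=49 [14,21)=30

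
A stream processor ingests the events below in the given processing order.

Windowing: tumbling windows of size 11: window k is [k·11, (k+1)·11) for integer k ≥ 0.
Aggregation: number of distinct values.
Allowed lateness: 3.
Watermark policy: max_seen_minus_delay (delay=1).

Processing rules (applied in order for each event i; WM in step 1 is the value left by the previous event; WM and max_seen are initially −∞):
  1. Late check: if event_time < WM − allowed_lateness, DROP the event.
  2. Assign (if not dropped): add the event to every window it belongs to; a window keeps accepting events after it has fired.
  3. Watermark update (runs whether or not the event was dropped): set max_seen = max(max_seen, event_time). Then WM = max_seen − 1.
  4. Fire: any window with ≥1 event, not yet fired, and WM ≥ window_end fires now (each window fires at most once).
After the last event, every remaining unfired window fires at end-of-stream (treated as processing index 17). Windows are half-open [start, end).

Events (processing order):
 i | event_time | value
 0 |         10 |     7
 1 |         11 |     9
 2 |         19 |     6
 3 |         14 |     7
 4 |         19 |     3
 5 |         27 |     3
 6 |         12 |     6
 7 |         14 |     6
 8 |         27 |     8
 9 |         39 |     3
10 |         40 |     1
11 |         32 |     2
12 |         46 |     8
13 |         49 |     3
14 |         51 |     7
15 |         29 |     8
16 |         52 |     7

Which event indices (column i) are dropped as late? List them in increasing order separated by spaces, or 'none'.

3 6 7 11 15

i=0 t=10 v=7: → [0,11); WM=9
i=1 t=11 v=9: → [11,22); WM=10
i=2 t=19 v=6: → [11,22); WM=18; [0,11) fires=1
i=3 t=14 v=7: DROP (t<18-3); WM=18
i=4 t=19 v=3: → [11,22); WM=18
i=5 t=27 v=3: → [22,33); WM=26; [11,22) fires=3
i=6 t=12 v=6: DROP (t<26-3); WM=26
i=7 t=14 v=6: DROP (t<26-3); WM=26
i=8 t=27 v=8: → [22,33); WM=26
i=9 t=39 v=3: → [33,44); WM=38; [22,33) fires=2
i=10 t=40 v=1: → [33,44); WM=39
i=11 t=32 v=2: DROP (t<39-3); WM=39
i=12 t=46 v=8: → [44,55); WM=45; [33,44) fires=2
i=13 t=49 v=3: → [44,55); WM=48
i=14 t=51 v=7: → [44,55); WM=50
i=15 t=29 v=8: DROP (t<50-3); WM=50
i=16 t=52 v=7: → [44,55); WM=51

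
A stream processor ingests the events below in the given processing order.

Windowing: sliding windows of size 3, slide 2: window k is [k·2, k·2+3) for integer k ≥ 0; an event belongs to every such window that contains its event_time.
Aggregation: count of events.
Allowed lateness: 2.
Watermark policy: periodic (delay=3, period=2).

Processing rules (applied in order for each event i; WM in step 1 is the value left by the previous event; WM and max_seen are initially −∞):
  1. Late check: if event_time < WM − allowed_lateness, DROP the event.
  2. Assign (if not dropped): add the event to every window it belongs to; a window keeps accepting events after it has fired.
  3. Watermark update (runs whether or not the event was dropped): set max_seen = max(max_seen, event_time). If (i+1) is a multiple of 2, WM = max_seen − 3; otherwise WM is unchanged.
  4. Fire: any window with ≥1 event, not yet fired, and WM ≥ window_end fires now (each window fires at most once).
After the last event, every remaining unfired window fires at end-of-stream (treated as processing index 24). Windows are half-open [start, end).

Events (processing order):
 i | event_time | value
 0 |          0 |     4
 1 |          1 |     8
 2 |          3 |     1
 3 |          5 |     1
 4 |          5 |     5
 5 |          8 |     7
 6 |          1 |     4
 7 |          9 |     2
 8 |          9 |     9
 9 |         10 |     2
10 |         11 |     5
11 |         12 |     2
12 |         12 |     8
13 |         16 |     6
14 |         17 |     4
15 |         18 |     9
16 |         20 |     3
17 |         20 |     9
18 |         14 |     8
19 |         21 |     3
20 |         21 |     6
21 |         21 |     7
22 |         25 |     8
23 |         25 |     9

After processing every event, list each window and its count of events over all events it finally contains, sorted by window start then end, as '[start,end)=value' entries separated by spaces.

i=0 t=0 v=4: → [0,3); WM=−∞
i=1 t=1 v=8: → [0,3); WM=-2
i=2 t=3 v=1: → [2,5); WM=-2
i=3 t=5 v=1: → [4,7); WM=2
i=4 t=5 v=5: → [4,7); WM=2
i=5 t=8 v=7: → [8,11),[6,9); WM=5; [0,3) fires=2 [2,5) fires=1
i=6 t=1 v=4: DROP (t<5-2); WM=5
i=7 t=9 v=2: → [8,11); WM=6
i=8 t=9 v=9: → [8,11); WM=6
i=9 t=10 v=2: → [10,13),[8,11); WM=7; [4,7) fires=2
i=10 t=11 v=5: → [10,13); WM=7
i=11 t=12 v=2: → [12,15),[10,13); WM=9; [6,9) fires=1
i=12 t=12 v=8: → [12,15),[10,13); WM=9
i=13 t=16 v=6: → [16,19),[14,17); WM=13; [8,11) fires=4 [10,13) fires=4
i=14 t=17 v=4: → [16,19); WM=13
i=15 t=18 v=9: → [18,21),[16,19); WM=15; [12,15) fires=2
i=16 t=20 v=3: → [20,23),[18,21); WM=15
i=17 t=20 v=9: → [20,23),[18,21); WM=17; [14,17) fires=1
i=18 t=14 v=8: DROP (t<17-2); WM=17
i=19 t=21 v=3: → [20,23); WM=18
i=20 t=21 v=6: → [20,23); WM=18
i=21 t=21 v=7: → [20,23); WM=18
i=22 t=25 v=8: → [24,27); WM=18
i=23 t=25 v=9: → [24,27); WM=22; [16,19) fires=3 [18,21) fires=3

[0,3)=2 [2,5)=1 [4,7)=2 [6,9)=1 [8,11)=4 [10,13)=4 [12,15)=2 [14,17)=1 [16,19)=3 [18,21)=3 [20,23)=5 [24,27)=2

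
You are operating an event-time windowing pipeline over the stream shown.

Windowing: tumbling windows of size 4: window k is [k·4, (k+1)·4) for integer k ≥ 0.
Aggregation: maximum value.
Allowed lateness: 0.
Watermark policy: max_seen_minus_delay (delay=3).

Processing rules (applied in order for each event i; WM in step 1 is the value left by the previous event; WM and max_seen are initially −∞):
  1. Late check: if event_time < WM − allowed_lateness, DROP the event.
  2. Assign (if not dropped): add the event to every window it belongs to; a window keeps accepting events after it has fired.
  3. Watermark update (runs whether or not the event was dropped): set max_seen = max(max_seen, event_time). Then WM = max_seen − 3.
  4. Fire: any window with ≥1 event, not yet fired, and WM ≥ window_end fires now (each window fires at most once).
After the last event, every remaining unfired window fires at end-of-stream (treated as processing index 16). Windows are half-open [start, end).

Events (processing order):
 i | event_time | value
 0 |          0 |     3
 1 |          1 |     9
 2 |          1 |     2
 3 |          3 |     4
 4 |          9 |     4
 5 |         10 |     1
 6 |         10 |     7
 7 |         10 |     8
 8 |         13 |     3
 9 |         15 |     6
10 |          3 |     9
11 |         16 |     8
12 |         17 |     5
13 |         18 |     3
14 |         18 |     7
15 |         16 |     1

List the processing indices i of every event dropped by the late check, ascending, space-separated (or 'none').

i=0 t=0 v=3: → [0,4); WM=-3
i=1 t=1 v=9: → [0,4); WM=-2
i=2 t=1 v=2: → [0,4); WM=-2
i=3 t=3 v=4: → [0,4); WM=0
i=4 t=9 v=4: → [8,12); WM=6; [0,4) fires=9
i=5 t=10 v=1: → [8,12); WM=7
i=6 t=10 v=7: → [8,12); WM=7
i=7 t=10 v=8: → [8,12); WM=7
i=8 t=13 v=3: → [12,16); WM=10
i=9 t=15 v=6: → [12,16); WM=12; [8,12) fires=8
i=10 t=3 v=9: DROP (t<12-0); WM=12
i=11 t=16 v=8: → [16,20); WM=13
i=12 t=17 v=5: → [16,20); WM=14
i=13 t=18 v=3: → [16,20); WM=15
i=14 t=18 v=7: → [16,20); WM=15
i=15 t=16 v=1: → [16,20); WM=15

10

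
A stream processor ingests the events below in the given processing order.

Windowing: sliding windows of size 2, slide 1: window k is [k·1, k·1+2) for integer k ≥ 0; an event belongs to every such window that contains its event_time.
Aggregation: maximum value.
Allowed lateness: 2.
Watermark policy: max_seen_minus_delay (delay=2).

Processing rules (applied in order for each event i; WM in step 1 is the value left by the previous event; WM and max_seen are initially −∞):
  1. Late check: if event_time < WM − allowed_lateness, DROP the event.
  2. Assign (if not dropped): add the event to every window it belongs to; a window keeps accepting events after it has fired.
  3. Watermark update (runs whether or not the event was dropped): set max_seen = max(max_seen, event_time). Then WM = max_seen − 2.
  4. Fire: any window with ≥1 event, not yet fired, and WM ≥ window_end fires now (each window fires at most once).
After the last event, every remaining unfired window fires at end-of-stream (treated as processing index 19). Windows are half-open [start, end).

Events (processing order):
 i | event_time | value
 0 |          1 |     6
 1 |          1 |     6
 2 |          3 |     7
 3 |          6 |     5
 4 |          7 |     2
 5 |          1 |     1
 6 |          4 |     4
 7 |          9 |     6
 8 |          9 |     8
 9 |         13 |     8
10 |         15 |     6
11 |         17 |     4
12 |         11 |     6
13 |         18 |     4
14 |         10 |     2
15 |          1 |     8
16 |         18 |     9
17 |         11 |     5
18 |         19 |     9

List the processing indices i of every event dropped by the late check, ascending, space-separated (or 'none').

i=0 t=1 v=6: → [1,3),[0,2); WM=-1
i=1 t=1 v=6: → [1,3),[0,2); WM=-1
i=2 t=3 v=7: → [3,5),[2,4); WM=1
i=3 t=6 v=5: → [6,8),[5,7); WM=4; [0,2) fires=6 [1,3) fires=6 [2,4) fires=7
i=4 t=7 v=2: → [7,9),[6,8); WM=5; [3,5) fires=7
i=5 t=1 v=1: DROP (t<5-2); WM=5
i=6 t=4 v=4: → [4,6),[3,5); WM=5
i=7 t=9 v=6: → [9,11),[8,10); WM=7; [4,6) fires=4 [5,7) fires=5
i=8 t=9 v=8: → [9,11),[8,10); WM=7
i=9 t=13 v=8: → [13,15),[12,14); WM=11; [6,8) fires=5 [7,9) fires=2 [8,10) fires=8 [9,11) fires=8
i=10 t=15 v=6: → [15,17),[14,16); WM=13
i=11 t=17 v=4: → [17,19),[16,18); WM=15; [12,14) fires=8 [13,15) fires=8
i=12 t=11 v=6: DROP (t<15-2); WM=15
i=13 t=18 v=4: → [18,20),[17,19); WM=16; [14,16) fires=6
i=14 t=10 v=2: DROP (t<16-2); WM=16
i=15 t=1 v=8: DROP (t<16-2); WM=16
i=16 t=18 v=9: → [18,20),[17,19); WM=16
i=17 t=11 v=5: DROP (t<16-2); WM=16
i=18 t=19 v=9: → [19,21),[18,20); WM=17; [15,17) fires=6

5 12 14 15 17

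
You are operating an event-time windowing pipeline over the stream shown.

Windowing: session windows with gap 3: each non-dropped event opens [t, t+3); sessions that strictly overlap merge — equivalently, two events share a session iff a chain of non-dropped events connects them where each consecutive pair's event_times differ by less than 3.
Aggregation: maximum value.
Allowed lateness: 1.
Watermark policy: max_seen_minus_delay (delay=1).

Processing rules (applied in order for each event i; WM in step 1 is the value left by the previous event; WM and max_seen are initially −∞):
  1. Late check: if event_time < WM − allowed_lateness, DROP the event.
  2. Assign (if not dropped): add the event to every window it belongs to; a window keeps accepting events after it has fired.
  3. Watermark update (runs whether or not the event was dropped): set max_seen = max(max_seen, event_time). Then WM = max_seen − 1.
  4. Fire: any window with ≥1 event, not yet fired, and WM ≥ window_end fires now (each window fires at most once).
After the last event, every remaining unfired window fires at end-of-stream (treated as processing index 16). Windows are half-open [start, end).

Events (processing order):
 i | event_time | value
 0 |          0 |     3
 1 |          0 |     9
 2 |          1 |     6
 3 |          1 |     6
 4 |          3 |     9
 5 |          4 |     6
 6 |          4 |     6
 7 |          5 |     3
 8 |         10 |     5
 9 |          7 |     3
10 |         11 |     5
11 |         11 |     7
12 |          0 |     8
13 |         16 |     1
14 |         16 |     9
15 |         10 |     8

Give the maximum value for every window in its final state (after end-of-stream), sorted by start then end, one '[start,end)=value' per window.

i=0 t=0 v=3: → [0,3); WM=-1
i=1 t=0 v=9: → [0,3); WM=-1
i=2 t=1 v=6: → [0,4); WM=0
i=3 t=1 v=6: → [0,4); WM=0
i=4 t=3 v=9: → [0,6); WM=2
i=5 t=4 v=6: → [0,7); WM=3
i=6 t=4 v=6: → [0,7); WM=3
i=7 t=5 v=3: → [0,8); WM=4
i=8 t=10 v=5: → [10,13); WM=9
i=9 t=7 v=3: DROP (t<9-1); WM=9
i=10 t=11 v=5: → [10,14); WM=10
i=11 t=11 v=7: → [10,14); WM=10
i=12 t=0 v=8: DROP (t<10-1); WM=10
i=13 t=16 v=1: → [16,19); WM=15
i=14 t=16 v=9: → [16,19); WM=15
i=15 t=10 v=8: DROP (t<15-1); WM=15

[0,8)=9 [10,14)=7 [16,19)=9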